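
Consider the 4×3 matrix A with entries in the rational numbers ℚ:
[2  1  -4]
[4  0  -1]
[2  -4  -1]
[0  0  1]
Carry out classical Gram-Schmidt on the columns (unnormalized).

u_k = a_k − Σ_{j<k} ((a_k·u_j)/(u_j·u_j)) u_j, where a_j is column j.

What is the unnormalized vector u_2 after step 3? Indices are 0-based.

Step 1: u_0 = a_0 = (2, 4, 2, 0).
Step 2: u_1 = a_1 − (-1/4)·u_0 = (3/2, 1, -7/2, 0).
Step 3: u_2 = a_2 − (-7/12)·u_0 − (-7/31)·u_1 = (-232/93, 145/93, -58/93, 1).

u_2 = (-232/93, 145/93, -58/93, 1)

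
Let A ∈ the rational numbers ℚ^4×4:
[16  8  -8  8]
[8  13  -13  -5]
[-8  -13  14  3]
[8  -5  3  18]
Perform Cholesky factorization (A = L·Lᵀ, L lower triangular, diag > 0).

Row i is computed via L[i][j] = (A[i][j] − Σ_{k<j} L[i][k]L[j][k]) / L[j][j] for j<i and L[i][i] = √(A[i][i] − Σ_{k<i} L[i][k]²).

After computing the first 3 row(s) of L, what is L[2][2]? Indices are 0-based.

L[2][2] = 1

Step 1: L[0][0] = √(16) = 4.
  L[1][0] = (8) / L[0][0] = 2.
Step 2: L[1][1] = √(9) = 3.
  L[2][0] = (-8) / L[0][0] = -2.
  L[2][1] = (-9) / L[1][1] = -3.
Step 3: L[2][2] = √(1) = 1.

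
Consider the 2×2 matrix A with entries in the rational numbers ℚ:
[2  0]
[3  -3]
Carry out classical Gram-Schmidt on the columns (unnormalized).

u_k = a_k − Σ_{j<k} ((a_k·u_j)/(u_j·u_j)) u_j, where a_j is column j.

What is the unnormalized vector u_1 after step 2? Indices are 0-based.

Step 1: u_0 = a_0 = (2, 3).
Step 2: u_1 = a_1 − (-9/13)·u_0 = (18/13, -12/13).

u_1 = (18/13, -12/13)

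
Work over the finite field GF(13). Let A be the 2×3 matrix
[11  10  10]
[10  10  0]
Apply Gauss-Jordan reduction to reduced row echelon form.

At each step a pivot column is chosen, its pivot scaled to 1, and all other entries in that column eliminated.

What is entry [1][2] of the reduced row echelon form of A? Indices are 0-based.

M[1][2] = 3

step 1: normalize row 0 (÷11) = (1, 8, 8)
  row 1: subtract 10×row0 = (0, 8, 11)
step 2: normalize row 1 (÷8) = (0, 1, 3)
  row 0: subtract 8×row1 = (1, 0, 10)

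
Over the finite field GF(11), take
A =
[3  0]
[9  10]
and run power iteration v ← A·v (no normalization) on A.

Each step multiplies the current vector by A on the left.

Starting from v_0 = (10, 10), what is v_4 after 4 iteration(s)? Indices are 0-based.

v_4 = (7, 6)

v_0 = (10, 10).
v_1 = A·v_0 = (8, 3).
v_2 = A·v_1 = (2, 3).
v_3 = A·v_2 = (6, 4).
v_4 = A·v_3 = (7, 6).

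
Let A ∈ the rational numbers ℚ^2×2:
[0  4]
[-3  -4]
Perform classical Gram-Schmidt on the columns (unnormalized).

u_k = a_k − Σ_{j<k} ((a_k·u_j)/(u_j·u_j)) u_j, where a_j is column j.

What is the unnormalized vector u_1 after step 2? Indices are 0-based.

Step 1: u_0 = a_0 = (0, -3).
Step 2: u_1 = a_1 − (4/3)·u_0 = (4, 0).

u_1 = (4, 0)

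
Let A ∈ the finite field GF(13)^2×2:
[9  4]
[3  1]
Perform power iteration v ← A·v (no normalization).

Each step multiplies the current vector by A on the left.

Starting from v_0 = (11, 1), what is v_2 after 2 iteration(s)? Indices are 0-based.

v_0 = (11, 1).
v_1 = A·v_0 = (12, 8).
v_2 = A·v_1 = (10, 5).

v_2 = (10, 5)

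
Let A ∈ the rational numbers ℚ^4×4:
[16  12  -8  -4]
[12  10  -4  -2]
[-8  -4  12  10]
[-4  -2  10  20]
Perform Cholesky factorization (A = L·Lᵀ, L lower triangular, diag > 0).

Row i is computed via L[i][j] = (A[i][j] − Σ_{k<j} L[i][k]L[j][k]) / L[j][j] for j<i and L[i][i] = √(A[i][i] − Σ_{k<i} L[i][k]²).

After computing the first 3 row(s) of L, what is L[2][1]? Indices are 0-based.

Step 1: L[0][0] = √(16) = 4.
  L[1][0] = (12) / L[0][0] = 3.
Step 2: L[1][1] = √(1) = 1.
  L[2][0] = (-8) / L[0][0] = -2.
  L[2][1] = (2) / L[1][1] = 2.
Step 3: L[2][2] = √(4) = 2.

L[2][1] = 2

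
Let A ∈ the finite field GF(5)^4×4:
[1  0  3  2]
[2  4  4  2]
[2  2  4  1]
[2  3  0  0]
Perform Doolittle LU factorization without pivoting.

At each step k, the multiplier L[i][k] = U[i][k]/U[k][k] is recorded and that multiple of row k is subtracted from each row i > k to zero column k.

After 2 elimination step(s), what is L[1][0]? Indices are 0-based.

L[1][0] = 2

k=0: U[0][0]=1
  eliminate (1,0): mult=2, new row 1: (0, 4, 3, 3); set L[1][0]=2
  eliminate (2,0): mult=2, new row 2: (0, 2, 3, 2); set L[2][0]=2
  eliminate (3,0): mult=2, new row 3: (0, 3, 4, 1); set L[3][0]=2
k=1: U[1][1]=4
  eliminate (2,1): mult=3, new row 2: (0, 0, 4, 3); set L[2][1]=3
  eliminate (3,1): mult=2, new row 3: (0, 0, 3, 0); set L[3][1]=2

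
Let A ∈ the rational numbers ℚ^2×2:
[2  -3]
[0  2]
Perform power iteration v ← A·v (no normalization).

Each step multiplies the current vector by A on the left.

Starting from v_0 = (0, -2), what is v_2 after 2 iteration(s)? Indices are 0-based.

v_0 = (0, -2).
v_1 = A·v_0 = (6, -4).
v_2 = A·v_1 = (24, -8).

v_2 = (24, -8)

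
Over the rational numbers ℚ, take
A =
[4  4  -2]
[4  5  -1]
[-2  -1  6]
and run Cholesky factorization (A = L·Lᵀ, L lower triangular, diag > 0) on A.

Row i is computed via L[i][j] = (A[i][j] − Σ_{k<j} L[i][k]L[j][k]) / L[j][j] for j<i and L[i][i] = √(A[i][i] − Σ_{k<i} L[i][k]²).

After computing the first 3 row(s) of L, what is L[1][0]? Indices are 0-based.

Step 1: L[0][0] = √(4) = 2.
  L[1][0] = (4) / L[0][0] = 2.
Step 2: L[1][1] = √(1) = 1.
  L[2][0] = (-2) / L[0][0] = -1.
  L[2][1] = (1) / L[1][1] = 1.
Step 3: L[2][2] = √(4) = 2.

L[1][0] = 2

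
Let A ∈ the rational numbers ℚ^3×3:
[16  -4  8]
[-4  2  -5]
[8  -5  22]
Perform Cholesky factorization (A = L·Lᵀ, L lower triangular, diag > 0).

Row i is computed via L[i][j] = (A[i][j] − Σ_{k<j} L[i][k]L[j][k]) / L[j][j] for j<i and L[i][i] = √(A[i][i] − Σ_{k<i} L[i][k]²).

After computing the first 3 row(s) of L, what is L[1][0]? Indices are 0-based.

Step 1: L[0][0] = √(16) = 4.
  L[1][0] = (-4) / L[0][0] = -1.
Step 2: L[1][1] = √(1) = 1.
  L[2][0] = (8) / L[0][0] = 2.
  L[2][1] = (-3) / L[1][1] = -3.
Step 3: L[2][2] = √(9) = 3.

L[1][0] = -1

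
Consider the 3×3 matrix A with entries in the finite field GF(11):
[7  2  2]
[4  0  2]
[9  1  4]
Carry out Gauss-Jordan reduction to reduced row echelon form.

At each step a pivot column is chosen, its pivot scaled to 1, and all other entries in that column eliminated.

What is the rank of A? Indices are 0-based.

step 1: normalize row 0 (÷7) = (1, 5, 5)
  row 1: subtract 4×row0 = (0, 2, 4)
  row 2: subtract 9×row0 = (0, 0, 3)
step 2: normalize row 1 (÷2) = (0, 1, 2)
  row 0: subtract 5×row1 = (1, 0, 6)
step 3: normalize row 2 (÷3) = (0, 0, 1)
  row 0: subtract 6×row2 = (1, 0, 0)
  row 1: subtract 2×row2 = (0, 1, 0)

rank = 3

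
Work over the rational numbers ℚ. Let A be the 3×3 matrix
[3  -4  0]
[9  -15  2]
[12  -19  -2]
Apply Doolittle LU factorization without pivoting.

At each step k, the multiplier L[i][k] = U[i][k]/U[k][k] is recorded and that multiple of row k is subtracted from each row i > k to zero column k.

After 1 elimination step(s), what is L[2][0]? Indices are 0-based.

Step 1: pivot at (0,0) is 3.
  row1 ← row1 − (3)·row0  ⇒  L[1][0]=3, U row1=(0, -3, 2)
  row2 ← row2 − (4)·row0  ⇒  L[2][0]=4, U row2=(0, -3, -2)

L[2][0] = 4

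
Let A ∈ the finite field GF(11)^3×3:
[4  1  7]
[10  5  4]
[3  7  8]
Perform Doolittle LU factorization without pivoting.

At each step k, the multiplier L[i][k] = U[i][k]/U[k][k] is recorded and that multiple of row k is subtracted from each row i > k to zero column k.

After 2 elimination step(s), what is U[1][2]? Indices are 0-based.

Step 1: pivot at (0,0) is 4.
  row1 ← row1 − (8)·row0  ⇒  L[1][0]=8, U row1=(0, 8, 3)
  row2 ← row2 − (9)·row0  ⇒  L[2][0]=9, U row2=(0, 9, 0)
Step 2: pivot at (1,1) is 8.
  row2 ← row2 − (8)·row1  ⇒  L[2][1]=8, U row2=(0, 0, 9)

U[1][2] = 3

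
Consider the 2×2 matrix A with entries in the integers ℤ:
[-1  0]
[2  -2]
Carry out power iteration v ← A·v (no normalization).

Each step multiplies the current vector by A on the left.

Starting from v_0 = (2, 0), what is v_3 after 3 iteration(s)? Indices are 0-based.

v_3 = (-2, 28)

v_0 = (2, 0).
v_1 = A·v_0 = (-2, 4).
v_2 = A·v_1 = (2, -12).
v_3 = A·v_2 = (-2, 28).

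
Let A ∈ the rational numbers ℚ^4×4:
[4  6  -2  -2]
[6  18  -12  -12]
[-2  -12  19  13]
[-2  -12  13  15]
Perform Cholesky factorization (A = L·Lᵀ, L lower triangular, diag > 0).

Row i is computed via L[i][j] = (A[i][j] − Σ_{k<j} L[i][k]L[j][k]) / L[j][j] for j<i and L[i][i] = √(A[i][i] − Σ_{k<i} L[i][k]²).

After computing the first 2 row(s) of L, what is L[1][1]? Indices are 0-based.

Step 1: L[0][0] = √(4) = 2.
  L[1][0] = (6) / L[0][0] = 3.
Step 2: L[1][1] = √(9) = 3.

L[1][1] = 3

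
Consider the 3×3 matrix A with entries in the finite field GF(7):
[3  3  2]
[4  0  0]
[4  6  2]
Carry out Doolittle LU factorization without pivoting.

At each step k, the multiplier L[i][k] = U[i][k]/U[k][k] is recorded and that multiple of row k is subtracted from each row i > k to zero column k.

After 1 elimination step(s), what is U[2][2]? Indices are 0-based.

k=0: U[0][0]=3
  eliminate (1,0): mult=6, new row 1: (0, 3, 2); set L[1][0]=6
  eliminate (2,0): mult=6, new row 2: (0, 2, 4); set L[2][0]=6

U[2][2] = 4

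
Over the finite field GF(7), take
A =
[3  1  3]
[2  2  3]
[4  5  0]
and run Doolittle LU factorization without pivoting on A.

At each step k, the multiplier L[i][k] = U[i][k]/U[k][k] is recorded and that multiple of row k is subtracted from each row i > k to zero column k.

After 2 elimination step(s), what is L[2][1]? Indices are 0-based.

L[2][1] = 1

Step 1: pivot at (0,0) is 3.
  row1 ← row1 − (3)·row0  ⇒  L[1][0]=3, U row1=(0, 6, 1)
  row2 ← row2 − (6)·row0  ⇒  L[2][0]=6, U row2=(0, 6, 3)
Step 2: pivot at (1,1) is 6.
  row2 ← row2 − (1)·row1  ⇒  L[2][1]=1, U row2=(0, 0, 2)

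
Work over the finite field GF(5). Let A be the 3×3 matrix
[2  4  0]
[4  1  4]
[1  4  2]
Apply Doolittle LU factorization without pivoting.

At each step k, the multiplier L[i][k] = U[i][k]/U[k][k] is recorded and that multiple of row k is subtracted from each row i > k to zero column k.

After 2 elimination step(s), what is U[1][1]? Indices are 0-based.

[col 0] pivot 2
  R1 -= 2*R0 → (0, 3, 4)  (L[1][0] := 2)
  R2 -= 3*R0 → (0, 2, 2)  (L[2][0] := 3)
[col 1] pivot 3
  R2 -= 4*R1 → (0, 0, 1)  (L[2][1] := 4)

U[1][1] = 3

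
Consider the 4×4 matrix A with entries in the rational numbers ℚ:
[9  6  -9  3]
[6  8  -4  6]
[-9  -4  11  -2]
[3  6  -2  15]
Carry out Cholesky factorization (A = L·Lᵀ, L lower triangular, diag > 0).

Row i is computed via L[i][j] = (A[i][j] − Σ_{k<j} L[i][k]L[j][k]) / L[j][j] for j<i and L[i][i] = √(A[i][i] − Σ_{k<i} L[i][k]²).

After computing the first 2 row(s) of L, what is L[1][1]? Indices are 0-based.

Step 1: L[0][0] = √(9) = 3.
  L[1][0] = (6) / L[0][0] = 2.
Step 2: L[1][1] = √(4) = 2.

L[1][1] = 2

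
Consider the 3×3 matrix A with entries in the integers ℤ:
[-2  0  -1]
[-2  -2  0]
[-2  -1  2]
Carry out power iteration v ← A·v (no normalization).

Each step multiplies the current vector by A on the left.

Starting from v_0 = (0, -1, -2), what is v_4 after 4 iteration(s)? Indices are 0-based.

v_0 = (0, -1, -2).
v_1 = A·v_0 = (2, 2, -3).
v_2 = A·v_1 = (-1, -8, -12).
v_3 = A·v_2 = (14, 18, -14).
v_4 = A·v_3 = (-14, -64, -74).

v_4 = (-14, -64, -74)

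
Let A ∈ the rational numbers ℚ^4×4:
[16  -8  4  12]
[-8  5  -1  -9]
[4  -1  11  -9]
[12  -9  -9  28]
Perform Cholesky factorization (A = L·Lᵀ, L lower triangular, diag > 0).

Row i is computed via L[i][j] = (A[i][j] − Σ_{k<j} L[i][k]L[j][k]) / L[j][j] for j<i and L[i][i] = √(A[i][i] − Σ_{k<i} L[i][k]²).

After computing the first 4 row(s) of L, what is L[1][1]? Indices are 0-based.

L[1][1] = 1

Step 1: L[0][0] = √(16) = 4.
  L[1][0] = (-8) / L[0][0] = -2.
Step 2: L[1][1] = √(1) = 1.
  L[2][0] = (4) / L[0][0] = 1.
  L[2][1] = (1) / L[1][1] = 1.
Step 3: L[2][2] = √(9) = 3.
  L[3][0] = (12) / L[0][0] = 3.
  L[3][1] = (-3) / L[1][1] = -3.
  L[3][2] = (-9) / L[2][2] = -3.
Step 4: L[3][3] = √(1) = 1.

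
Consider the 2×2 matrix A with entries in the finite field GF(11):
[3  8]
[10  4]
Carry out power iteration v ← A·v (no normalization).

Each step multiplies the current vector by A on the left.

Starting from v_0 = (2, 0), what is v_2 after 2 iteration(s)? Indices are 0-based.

v_2 = (2, 8)

v_0 = (2, 0).
v_1 = A·v_0 = (6, 9).
v_2 = A·v_1 = (2, 8).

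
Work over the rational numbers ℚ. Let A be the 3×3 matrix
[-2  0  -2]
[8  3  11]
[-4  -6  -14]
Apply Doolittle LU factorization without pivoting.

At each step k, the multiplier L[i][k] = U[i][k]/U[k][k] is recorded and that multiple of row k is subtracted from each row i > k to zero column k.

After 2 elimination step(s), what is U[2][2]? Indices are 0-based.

[col 0] pivot -2
  R1 -= -4*R0 → (0, 3, 3)  (L[1][0] := -4)
  R2 -= 2*R0 → (0, -6, -10)  (L[2][0] := 2)
[col 1] pivot 3
  R2 -= -2*R1 → (0, 0, -4)  (L[2][1] := -2)

U[2][2] = -4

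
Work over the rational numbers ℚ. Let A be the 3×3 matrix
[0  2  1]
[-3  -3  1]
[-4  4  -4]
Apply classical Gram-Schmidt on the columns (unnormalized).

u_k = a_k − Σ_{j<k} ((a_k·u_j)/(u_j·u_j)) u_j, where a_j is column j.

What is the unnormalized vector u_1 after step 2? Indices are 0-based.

Step 1: u_0 = a_0 = (0, -3, -4).
Step 2: u_1 = a_1 − (-7/25)·u_0 = (2, -96/25, 72/25).

u_1 = (2, -96/25, 72/25)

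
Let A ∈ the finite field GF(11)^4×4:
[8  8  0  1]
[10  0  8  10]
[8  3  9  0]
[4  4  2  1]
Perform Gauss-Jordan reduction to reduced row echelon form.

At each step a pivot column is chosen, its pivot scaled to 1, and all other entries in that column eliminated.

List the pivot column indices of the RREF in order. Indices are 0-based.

pivot columns: 0, 1, 2, 3

pivot(0,0)=8: scale R0 → (1, 1, 0, 7)
  clear (1,0): R1 −= (10)R0 → (0, 1, 8, 6)
  clear (2,0): R2 −= (8)R0 → (0, 6, 9, 10)
  clear (3,0): R3 −= (4)R0 → (0, 0, 2, 6)
pivot(1,1)=1: scale R1 → (0, 1, 8, 6)
  clear (0,1): R0 −= (1)R1 → (1, 0, 3, 1)
  clear (2,1): R2 −= (6)R1 → (0, 0, 5, 7)
pivot(2,2)=5: scale R2 → (0, 0, 1, 8)
  clear (0,2): R0 −= (3)R2 → (1, 0, 0, 10)
  clear (1,2): R1 −= (8)R2 → (0, 1, 0, 8)
  clear (3,2): R3 −= (2)R2 → (0, 0, 0, 1)
pivot(3,3)=1: scale R3 → (0, 0, 0, 1)
  clear (0,3): R0 −= (10)R3 → (1, 0, 0, 0)
  clear (1,3): R1 −= (8)R3 → (0, 1, 0, 0)
  clear (2,3): R2 −= (8)R3 → (0, 0, 1, 0)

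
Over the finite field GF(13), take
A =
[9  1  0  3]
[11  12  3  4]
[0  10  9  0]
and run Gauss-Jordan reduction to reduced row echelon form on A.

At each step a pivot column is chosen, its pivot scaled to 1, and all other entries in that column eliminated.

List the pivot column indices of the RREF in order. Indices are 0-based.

pivot columns: 0, 1, 2

[1] R0 /= 9  ⇒  (1, 3, 0, 9)
     R1 -= 11·R0  ⇒  (0, 5, 3, 9)
[2] R1 /= 5  ⇒  (0, 1, 11, 7)
     R0 -= 3·R1  ⇒  (1, 0, 6, 1)
     R2 -= 10·R1  ⇒  (0, 0, 3, 8)
[3] R2 /= 3  ⇒  (0, 0, 1, 7)
     R0 -= 6·R2  ⇒  (1, 0, 0, 11)
     R1 -= 11·R2  ⇒  (0, 1, 0, 8)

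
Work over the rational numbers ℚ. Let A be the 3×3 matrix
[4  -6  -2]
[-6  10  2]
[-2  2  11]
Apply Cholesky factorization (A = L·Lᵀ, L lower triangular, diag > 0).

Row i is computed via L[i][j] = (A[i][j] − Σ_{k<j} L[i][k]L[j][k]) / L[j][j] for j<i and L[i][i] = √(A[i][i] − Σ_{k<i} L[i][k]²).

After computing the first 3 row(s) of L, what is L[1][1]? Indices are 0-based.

L[1][1] = 1

Step 1: L[0][0] = √(4) = 2.
  L[1][0] = (-6) / L[0][0] = -3.
Step 2: L[1][1] = √(1) = 1.
  L[2][0] = (-2) / L[0][0] = -1.
  L[2][1] = (-1) / L[1][1] = -1.
Step 3: L[2][2] = √(9) = 3.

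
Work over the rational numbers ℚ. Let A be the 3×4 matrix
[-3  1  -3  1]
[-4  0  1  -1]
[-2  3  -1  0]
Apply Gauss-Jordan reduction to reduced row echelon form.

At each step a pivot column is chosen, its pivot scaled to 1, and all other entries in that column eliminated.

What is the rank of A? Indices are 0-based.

rank = 3

step 1: normalize row 0 (÷-3) = (1, -1/3, 1, -1/3)
  row 1: subtract -4×row0 = (0, -4/3, 5, -7/3)
  row 2: subtract -2×row0 = (0, 7/3, 1, -2/3)
step 2: normalize row 1 (÷-4/3) = (0, 1, -15/4, 7/4)
  row 0: subtract -1/3×row1 = (1, 0, -1/4, 1/4)
  row 2: subtract 7/3×row1 = (0, 0, 39/4, -19/4)
step 3: normalize row 2 (÷39/4) = (0, 0, 1, -19/39)
  row 0: subtract -1/4×row2 = (1, 0, 0, 5/39)
  row 1: subtract -15/4×row2 = (0, 1, 0, -1/13)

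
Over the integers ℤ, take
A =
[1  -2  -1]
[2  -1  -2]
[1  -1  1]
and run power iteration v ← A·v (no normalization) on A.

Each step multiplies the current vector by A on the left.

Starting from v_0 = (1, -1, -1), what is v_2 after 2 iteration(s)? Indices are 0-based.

v_2 = (-7, 1, 0)

v_0 = (1, -1, -1).
v_1 = A·v_0 = (4, 5, 1).
v_2 = A·v_1 = (-7, 1, 0).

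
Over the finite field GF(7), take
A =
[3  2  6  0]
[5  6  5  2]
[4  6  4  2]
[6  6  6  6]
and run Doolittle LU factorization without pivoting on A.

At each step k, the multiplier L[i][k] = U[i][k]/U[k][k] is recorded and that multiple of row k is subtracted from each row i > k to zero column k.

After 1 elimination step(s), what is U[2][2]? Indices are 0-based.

U[2][2] = 3

k=0: U[0][0]=3
  eliminate (1,0): mult=4, new row 1: (0, 5, 2, 2); set L[1][0]=4
  eliminate (2,0): mult=6, new row 2: (0, 1, 3, 2); set L[2][0]=6
  eliminate (3,0): mult=2, new row 3: (0, 2, 1, 6); set L[3][0]=2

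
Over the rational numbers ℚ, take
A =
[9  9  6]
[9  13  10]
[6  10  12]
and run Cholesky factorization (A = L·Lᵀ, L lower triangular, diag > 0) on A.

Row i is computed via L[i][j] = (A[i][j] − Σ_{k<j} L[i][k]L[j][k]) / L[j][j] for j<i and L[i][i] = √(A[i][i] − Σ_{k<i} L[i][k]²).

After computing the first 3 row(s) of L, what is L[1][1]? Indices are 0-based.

Step 1: L[0][0] = √(9) = 3.
  L[1][0] = (9) / L[0][0] = 3.
Step 2: L[1][1] = √(4) = 2.
  L[2][0] = (6) / L[0][0] = 2.
  L[2][1] = (4) / L[1][1] = 2.
Step 3: L[2][2] = √(4) = 2.

L[1][1] = 2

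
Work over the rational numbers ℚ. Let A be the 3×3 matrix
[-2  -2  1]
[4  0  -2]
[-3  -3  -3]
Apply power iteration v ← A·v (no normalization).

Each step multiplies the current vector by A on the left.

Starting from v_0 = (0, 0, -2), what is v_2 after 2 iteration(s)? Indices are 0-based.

v_0 = (0, 0, -2).
v_1 = A·v_0 = (-2, 4, 6).
v_2 = A·v_1 = (2, -20, -24).

v_2 = (2, -20, -24)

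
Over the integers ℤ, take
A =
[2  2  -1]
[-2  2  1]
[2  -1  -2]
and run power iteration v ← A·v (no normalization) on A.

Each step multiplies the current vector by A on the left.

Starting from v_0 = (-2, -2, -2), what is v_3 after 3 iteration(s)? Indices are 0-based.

v_3 = (-2, 42, -18)

v_0 = (-2, -2, -2).
v_1 = A·v_0 = (-6, -2, 2).
v_2 = A·v_1 = (-18, 10, -14).
v_3 = A·v_2 = (-2, 42, -18).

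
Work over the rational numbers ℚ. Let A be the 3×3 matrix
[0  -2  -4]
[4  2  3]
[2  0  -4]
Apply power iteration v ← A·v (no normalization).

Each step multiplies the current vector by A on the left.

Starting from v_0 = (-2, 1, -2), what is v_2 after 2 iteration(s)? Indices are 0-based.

v_2 = (8, 12, -4)

v_0 = (-2, 1, -2).
v_1 = A·v_0 = (6, -12, 4).
v_2 = A·v_1 = (8, 12, -4).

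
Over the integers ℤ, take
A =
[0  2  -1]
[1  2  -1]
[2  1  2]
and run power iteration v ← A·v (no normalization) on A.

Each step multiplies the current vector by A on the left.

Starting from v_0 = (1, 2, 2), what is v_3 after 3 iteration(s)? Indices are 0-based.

v_0 = (1, 2, 2).
v_1 = A·v_0 = (2, 3, 8).
v_2 = A·v_1 = (-2, 0, 23).
v_3 = A·v_2 = (-23, -25, 42).

v_3 = (-23, -25, 42)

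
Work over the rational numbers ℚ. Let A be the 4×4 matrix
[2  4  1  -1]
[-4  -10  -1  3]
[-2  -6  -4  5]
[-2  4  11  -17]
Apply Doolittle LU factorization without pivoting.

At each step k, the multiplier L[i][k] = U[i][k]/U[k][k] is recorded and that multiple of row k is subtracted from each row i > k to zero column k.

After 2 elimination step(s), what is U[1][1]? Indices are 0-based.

Step 1: pivot at (0,0) is 2.
  row1 ← row1 − (-2)·row0  ⇒  L[1][0]=-2, U row1=(0, -2, 1, 1)
  row2 ← row2 − (-1)·row0  ⇒  L[2][0]=-1, U row2=(0, -2, -3, 4)
  row3 ← row3 − (-1)·row0  ⇒  L[3][0]=-1, U row3=(0, 8, 12, -18)
Step 2: pivot at (1,1) is -2.
  row2 ← row2 − (1)·row1  ⇒  L[2][1]=1, U row2=(0, 0, -4, 3)
  row3 ← row3 − (-4)·row1  ⇒  L[3][1]=-4, U row3=(0, 0, 16, -14)

U[1][1] = -2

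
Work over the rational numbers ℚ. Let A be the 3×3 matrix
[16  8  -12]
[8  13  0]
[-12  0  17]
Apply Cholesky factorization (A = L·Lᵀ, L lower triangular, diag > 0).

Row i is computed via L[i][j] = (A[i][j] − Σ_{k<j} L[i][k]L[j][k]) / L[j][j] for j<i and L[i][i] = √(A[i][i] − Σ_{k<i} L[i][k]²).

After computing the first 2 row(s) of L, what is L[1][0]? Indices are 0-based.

Step 1: L[0][0] = √(16) = 4.
  L[1][0] = (8) / L[0][0] = 2.
Step 2: L[1][1] = √(9) = 3.

L[1][0] = 2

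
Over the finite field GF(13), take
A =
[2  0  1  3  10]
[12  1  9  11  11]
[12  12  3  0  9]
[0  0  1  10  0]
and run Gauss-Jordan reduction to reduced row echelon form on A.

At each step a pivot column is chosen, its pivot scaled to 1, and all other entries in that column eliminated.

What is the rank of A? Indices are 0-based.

rank = 4

step 1: normalize row 0 (÷2) = (1, 0, 7, 8, 5)
  row 1: subtract 12×row0 = (0, 1, 3, 6, 3)
  row 2: subtract 12×row0 = (0, 12, 10, 8, 1)
step 2: normalize row 1 (÷1) = (0, 1, 3, 6, 3)
  row 2: subtract 12×row1 = (0, 0, 0, 1, 4)
step 3: exchange rows 2,3
step 3: normalize row 2 (÷1) = (0, 0, 1, 10, 0)
  row 0: subtract 7×row2 = (1, 0, 0, 3, 5)
  row 1: subtract 3×row2 = (0, 1, 0, 2, 3)
step 4: normalize row 3 (÷1) = (0, 0, 0, 1, 4)
  row 0: subtract 3×row3 = (1, 0, 0, 0, 6)
  row 1: subtract 2×row3 = (0, 1, 0, 0, 8)
  row 2: subtract 10×row3 = (0, 0, 1, 0, 12)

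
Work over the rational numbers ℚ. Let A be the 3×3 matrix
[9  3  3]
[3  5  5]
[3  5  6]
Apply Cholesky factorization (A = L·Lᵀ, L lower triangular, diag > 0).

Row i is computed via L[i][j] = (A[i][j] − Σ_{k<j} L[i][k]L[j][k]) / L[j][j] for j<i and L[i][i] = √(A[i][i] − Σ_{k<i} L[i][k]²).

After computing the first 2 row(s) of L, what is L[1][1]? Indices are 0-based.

Step 1: L[0][0] = √(9) = 3.
  L[1][0] = (3) / L[0][0] = 1.
Step 2: L[1][1] = √(4) = 2.

L[1][1] = 2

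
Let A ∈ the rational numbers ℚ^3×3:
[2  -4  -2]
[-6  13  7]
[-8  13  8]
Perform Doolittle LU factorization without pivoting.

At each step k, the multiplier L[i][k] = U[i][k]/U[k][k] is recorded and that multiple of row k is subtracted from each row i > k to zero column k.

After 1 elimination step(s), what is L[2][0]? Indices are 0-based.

L[2][0] = -4

Step 1: pivot at (0,0) is 2.
  row1 ← row1 − (-3)·row0  ⇒  L[1][0]=-3, U row1=(0, 1, 1)
  row2 ← row2 − (-4)·row0  ⇒  L[2][0]=-4, U row2=(0, -3, 0)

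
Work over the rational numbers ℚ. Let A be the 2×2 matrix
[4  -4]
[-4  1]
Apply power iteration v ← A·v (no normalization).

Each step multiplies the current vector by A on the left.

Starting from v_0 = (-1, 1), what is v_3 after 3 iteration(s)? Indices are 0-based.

v_3 = (-356, 245)

v_0 = (-1, 1).
v_1 = A·v_0 = (-8, 5).
v_2 = A·v_1 = (-52, 37).
v_3 = A·v_2 = (-356, 245).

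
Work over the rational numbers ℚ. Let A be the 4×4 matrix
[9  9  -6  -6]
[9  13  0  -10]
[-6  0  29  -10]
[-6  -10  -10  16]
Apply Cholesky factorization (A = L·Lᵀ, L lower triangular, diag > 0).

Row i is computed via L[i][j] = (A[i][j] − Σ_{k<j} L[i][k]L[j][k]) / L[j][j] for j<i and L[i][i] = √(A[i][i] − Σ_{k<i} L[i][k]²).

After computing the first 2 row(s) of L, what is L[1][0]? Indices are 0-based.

L[1][0] = 3

Step 1: L[0][0] = √(9) = 3.
  L[1][0] = (9) / L[0][0] = 3.
Step 2: L[1][1] = √(4) = 2.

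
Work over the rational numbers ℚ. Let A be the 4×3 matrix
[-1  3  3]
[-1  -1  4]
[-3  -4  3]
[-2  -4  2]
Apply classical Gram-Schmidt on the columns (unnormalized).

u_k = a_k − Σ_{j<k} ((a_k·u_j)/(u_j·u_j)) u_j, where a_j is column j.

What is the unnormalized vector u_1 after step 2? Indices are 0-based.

Step 1: u_0 = a_0 = (-1, -1, -3, -2).
Step 2: u_1 = a_1 − (6/5)·u_0 = (21/5, 1/5, -2/5, -8/5).

u_1 = (21/5, 1/5, -2/5, -8/5)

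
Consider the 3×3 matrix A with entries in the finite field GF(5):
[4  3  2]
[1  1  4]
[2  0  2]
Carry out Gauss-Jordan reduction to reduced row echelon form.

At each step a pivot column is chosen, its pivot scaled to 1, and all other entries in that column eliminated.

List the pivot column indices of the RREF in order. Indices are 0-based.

pivot columns: 0, 1, 2

pivot(0,0)=4: scale R0 → (1, 2, 3)
  clear (1,0): R1 −= (1)R0 → (0, 4, 1)
  clear (2,0): R2 −= (2)R0 → (0, 1, 1)
pivot(1,1)=4: scale R1 → (0, 1, 4)
  clear (0,1): R0 −= (2)R1 → (1, 0, 0)
  clear (2,1): R2 −= (1)R1 → (0, 0, 2)
pivot(2,2)=2: scale R2 → (0, 0, 1)
  clear (1,2): R1 −= (4)R2 → (0, 1, 0)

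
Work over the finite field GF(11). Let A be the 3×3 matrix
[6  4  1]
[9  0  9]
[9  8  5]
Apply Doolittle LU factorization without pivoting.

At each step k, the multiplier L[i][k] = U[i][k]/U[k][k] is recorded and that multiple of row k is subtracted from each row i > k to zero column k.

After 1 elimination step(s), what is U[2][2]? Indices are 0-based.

k=0: U[0][0]=6
  eliminate (1,0): mult=7, new row 1: (0, 5, 2); set L[1][0]=7
  eliminate (2,0): mult=7, new row 2: (0, 2, 9); set L[2][0]=7

U[2][2] = 9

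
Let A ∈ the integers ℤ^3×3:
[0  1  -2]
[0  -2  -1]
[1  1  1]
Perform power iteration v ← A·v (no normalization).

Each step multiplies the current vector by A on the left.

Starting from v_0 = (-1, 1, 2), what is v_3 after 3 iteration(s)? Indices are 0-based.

v_3 = (16, -7, -7)

v_0 = (-1, 1, 2).
v_1 = A·v_0 = (-3, -4, 2).
v_2 = A·v_1 = (-8, 6, -5).
v_3 = A·v_2 = (16, -7, -7).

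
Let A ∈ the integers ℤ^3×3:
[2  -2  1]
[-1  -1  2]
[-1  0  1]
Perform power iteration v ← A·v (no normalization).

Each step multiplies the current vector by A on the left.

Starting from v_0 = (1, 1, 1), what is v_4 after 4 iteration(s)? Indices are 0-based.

v_0 = (1, 1, 1).
v_1 = A·v_0 = (1, 0, 0).
v_2 = A·v_1 = (2, -1, -1).
v_3 = A·v_2 = (5, -3, -3).
v_4 = A·v_3 = (13, -8, -8).

v_4 = (13, -8, -8)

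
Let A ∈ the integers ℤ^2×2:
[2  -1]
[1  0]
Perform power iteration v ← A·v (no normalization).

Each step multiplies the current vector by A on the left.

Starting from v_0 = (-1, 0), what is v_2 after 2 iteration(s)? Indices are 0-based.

v_2 = (-3, -2)

v_0 = (-1, 0).
v_1 = A·v_0 = (-2, -1).
v_2 = A·v_1 = (-3, -2).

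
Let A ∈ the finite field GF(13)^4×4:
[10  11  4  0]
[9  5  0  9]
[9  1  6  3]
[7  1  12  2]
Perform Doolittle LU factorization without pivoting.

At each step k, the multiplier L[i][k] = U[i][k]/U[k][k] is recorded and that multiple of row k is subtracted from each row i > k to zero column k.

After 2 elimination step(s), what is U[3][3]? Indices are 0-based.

U[3][3] = 8

k=0: U[0][0]=10
  eliminate (1,0): mult=10, new row 1: (0, 12, 12, 9); set L[1][0]=10
  eliminate (2,0): mult=10, new row 2: (0, 8, 5, 3); set L[2][0]=10
  eliminate (3,0): mult=2, new row 3: (0, 5, 4, 2); set L[3][0]=2
k=1: U[1][1]=12
  eliminate (2,1): mult=5, new row 2: (0, 0, 10, 10); set L[2][1]=5
  eliminate (3,1): mult=8, new row 3: (0, 0, 12, 8); set L[3][1]=8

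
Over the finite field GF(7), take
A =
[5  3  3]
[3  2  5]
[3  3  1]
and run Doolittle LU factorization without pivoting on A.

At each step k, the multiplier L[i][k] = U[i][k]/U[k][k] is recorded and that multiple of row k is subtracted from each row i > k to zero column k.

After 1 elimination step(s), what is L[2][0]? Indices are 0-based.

L[2][0] = 2

[col 0] pivot 5
  R1 -= 2*R0 → (0, 3, 6)  (L[1][0] := 2)
  R2 -= 2*R0 → (0, 4, 2)  (L[2][0] := 2)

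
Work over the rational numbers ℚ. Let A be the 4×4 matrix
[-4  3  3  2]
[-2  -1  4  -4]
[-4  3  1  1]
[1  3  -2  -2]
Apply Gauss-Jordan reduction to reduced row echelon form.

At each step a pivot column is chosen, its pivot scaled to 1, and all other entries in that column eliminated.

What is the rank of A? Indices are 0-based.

rank = 4

[1] R0 /= -4  ⇒  (1, -3/4, -3/4, -1/2)
     R1 -= -2·R0  ⇒  (0, -5/2, 5/2, -5)
     R2 -= -4·R0  ⇒  (0, 0, -2, -1)
     R3 -= 1·R0  ⇒  (0, 15/4, -5/4, -3/2)
[2] R1 /= -5/2  ⇒  (0, 1, -1, 2)
     R0 -= -3/4·R1  ⇒  (1, 0, -3/2, 1)
     R3 -= 15/4·R1  ⇒  (0, 0, 5/2, -9)
[3] R2 /= -2  ⇒  (0, 0, 1, 1/2)
     R0 -= -3/2·R2  ⇒  (1, 0, 0, 7/4)
     R1 -= -1·R2  ⇒  (0, 1, 0, 5/2)
     R3 -= 5/2·R2  ⇒  (0, 0, 0, -41/4)
[4] R3 /= -41/4  ⇒  (0, 0, 0, 1)
     R0 -= 7/4·R3  ⇒  (1, 0, 0, 0)
     R1 -= 5/2·R3  ⇒  (0, 1, 0, 0)
     R2 -= 1/2·R3  ⇒  (0, 0, 1, 0)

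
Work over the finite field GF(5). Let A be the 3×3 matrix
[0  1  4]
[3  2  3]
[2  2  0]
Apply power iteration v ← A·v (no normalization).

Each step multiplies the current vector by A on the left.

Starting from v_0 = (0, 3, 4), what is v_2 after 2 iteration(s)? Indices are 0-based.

v_2 = (2, 1, 4)

v_0 = (0, 3, 4).
v_1 = A·v_0 = (4, 3, 1).
v_2 = A·v_1 = (2, 1, 4).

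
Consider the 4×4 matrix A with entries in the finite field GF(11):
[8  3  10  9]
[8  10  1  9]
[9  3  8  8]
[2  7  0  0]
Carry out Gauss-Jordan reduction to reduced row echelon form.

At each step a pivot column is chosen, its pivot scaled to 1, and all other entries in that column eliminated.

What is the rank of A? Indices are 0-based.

rank = 4

step 1: normalize row 0 (÷8) = (1, 10, 4, 8)
  row 1: subtract 8×row0 = (0, 7, 2, 0)
  row 2: subtract 9×row0 = (0, 1, 5, 2)
  row 3: subtract 2×row0 = (0, 9, 3, 6)
step 2: normalize row 1 (÷7) = (0, 1, 5, 0)
  row 0: subtract 10×row1 = (1, 0, 9, 8)
  row 2: subtract 1×row1 = (0, 0, 0, 2)
  row 3: subtract 9×row1 = (0, 0, 2, 6)
step 3: exchange rows 2,3
step 3: normalize row 2 (÷2) = (0, 0, 1, 3)
  row 0: subtract 9×row2 = (1, 0, 0, 3)
  row 1: subtract 5×row2 = (0, 1, 0, 7)
step 4: normalize row 3 (÷2) = (0, 0, 0, 1)
  row 0: subtract 3×row3 = (1, 0, 0, 0)
  row 1: subtract 7×row3 = (0, 1, 0, 0)
  row 2: subtract 3×row3 = (0, 0, 1, 0)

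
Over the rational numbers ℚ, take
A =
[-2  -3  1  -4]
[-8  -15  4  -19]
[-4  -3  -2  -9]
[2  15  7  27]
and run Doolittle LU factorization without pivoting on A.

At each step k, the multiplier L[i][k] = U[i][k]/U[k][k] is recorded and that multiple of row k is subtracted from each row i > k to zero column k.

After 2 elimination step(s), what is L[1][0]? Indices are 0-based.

L[1][0] = 4

k=0: U[0][0]=-2
  eliminate (1,0): mult=4, new row 1: (0, -3, 0, -3); set L[1][0]=4
  eliminate (2,0): mult=2, new row 2: (0, 3, -4, -1); set L[2][0]=2
  eliminate (3,0): mult=-1, new row 3: (0, 12, 8, 23); set L[3][0]=-1
k=1: U[1][1]=-3
  eliminate (2,1): mult=-1, new row 2: (0, 0, -4, -4); set L[2][1]=-1
  eliminate (3,1): mult=-4, new row 3: (0, 0, 8, 11); set L[3][1]=-4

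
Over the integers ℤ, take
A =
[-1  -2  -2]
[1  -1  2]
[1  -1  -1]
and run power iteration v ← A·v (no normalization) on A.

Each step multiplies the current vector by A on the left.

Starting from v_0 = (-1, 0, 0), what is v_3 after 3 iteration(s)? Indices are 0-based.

v_3 = (-9, 9, 0)

v_0 = (-1, 0, 0).
v_1 = A·v_0 = (1, -1, -1).
v_2 = A·v_1 = (3, 0, 3).
v_3 = A·v_2 = (-9, 9, 0).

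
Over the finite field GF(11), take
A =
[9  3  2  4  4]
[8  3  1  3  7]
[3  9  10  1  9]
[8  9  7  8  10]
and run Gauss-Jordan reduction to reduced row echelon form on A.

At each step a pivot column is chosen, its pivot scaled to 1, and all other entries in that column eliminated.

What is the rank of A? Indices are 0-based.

rank = 4

step 1: normalize row 0 (÷9) = (1, 4, 10, 9, 9)
  row 1: subtract 8×row0 = (0, 4, 9, 8, 1)
  row 2: subtract 3×row0 = (0, 8, 2, 7, 4)
  row 3: subtract 8×row0 = (0, 10, 4, 2, 4)
step 2: normalize row 1 (÷4) = (0, 1, 5, 2, 3)
  row 0: subtract 4×row1 = (1, 0, 1, 1, 8)
  row 2: subtract 8×row1 = (0, 0, 6, 2, 2)
  row 3: subtract 10×row1 = (0, 0, 9, 4, 7)
step 3: normalize row 2 (÷6) = (0, 0, 1, 4, 4)
  row 0: subtract 1×row2 = (1, 0, 0, 8, 4)
  row 1: subtract 5×row2 = (0, 1, 0, 4, 5)
  row 3: subtract 9×row2 = (0, 0, 0, 1, 4)
step 4: normalize row 3 (÷1) = (0, 0, 0, 1, 4)
  row 0: subtract 8×row3 = (1, 0, 0, 0, 5)
  row 1: subtract 4×row3 = (0, 1, 0, 0, 0)
  row 2: subtract 4×row3 = (0, 0, 1, 0, 10)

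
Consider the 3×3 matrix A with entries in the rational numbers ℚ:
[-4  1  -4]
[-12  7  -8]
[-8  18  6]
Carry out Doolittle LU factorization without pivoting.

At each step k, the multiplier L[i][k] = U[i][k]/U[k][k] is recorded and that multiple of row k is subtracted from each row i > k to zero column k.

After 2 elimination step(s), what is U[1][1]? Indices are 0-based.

Step 1: pivot at (0,0) is -4.
  row1 ← row1 − (3)·row0  ⇒  L[1][0]=3, U row1=(0, 4, 4)
  row2 ← row2 − (2)·row0  ⇒  L[2][0]=2, U row2=(0, 16, 14)
Step 2: pivot at (1,1) is 4.
  row2 ← row2 − (4)·row1  ⇒  L[2][1]=4, U row2=(0, 0, -2)

U[1][1] = 4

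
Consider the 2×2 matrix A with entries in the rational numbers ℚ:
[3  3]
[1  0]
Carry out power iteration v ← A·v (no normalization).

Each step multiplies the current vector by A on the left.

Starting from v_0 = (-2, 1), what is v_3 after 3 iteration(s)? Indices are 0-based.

v_3 = (-54, -15)

v_0 = (-2, 1).
v_1 = A·v_0 = (-3, -2).
v_2 = A·v_1 = (-15, -3).
v_3 = A·v_2 = (-54, -15).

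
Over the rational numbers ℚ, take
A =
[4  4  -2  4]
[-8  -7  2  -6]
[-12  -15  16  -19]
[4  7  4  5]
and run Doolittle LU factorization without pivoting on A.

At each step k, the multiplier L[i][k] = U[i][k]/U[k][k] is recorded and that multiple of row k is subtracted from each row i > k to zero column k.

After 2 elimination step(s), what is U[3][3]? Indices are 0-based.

U[3][3] = -5

k=0: U[0][0]=4
  eliminate (1,0): mult=-2, new row 1: (0, 1, -2, 2); set L[1][0]=-2
  eliminate (2,0): mult=-3, new row 2: (0, -3, 10, -7); set L[2][0]=-3
  eliminate (3,0): mult=1, new row 3: (0, 3, 6, 1); set L[3][0]=1
k=1: U[1][1]=1
  eliminate (2,1): mult=-3, new row 2: (0, 0, 4, -1); set L[2][1]=-3
  eliminate (3,1): mult=3, new row 3: (0, 0, 12, -5); set L[3][1]=3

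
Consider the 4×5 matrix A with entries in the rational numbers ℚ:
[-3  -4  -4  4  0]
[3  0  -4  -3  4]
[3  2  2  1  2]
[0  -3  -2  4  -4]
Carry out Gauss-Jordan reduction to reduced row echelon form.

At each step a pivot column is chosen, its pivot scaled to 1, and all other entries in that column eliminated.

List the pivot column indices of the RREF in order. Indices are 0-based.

pivot(0,0)=-3: scale R0 → (1, 4/3, 4/3, -4/3, 0)
  clear (1,0): R1 −= (3)R0 → (0, -4, -8, 1, 4)
  clear (2,0): R2 −= (3)R0 → (0, -2, -2, 5, 2)
pivot(1,1)=-4: scale R1 → (0, 1, 2, -1/4, -1)
  clear (0,1): R0 −= (4/3)R1 → (1, 0, -4/3, -1, 4/3)
  clear (2,1): R2 −= (-2)R1 → (0, 0, 2, 9/2, 0)
  clear (3,1): R3 −= (-3)R1 → (0, 0, 4, 13/4, -7)
pivot(2,2)=2: scale R2 → (0, 0, 1, 9/4, 0)
  clear (0,2): R0 −= (-4/3)R2 → (1, 0, 0, 2, 4/3)
  clear (1,2): R1 −= (2)R2 → (0, 1, 0, -19/4, -1)
  clear (3,2): R3 −= (4)R2 → (0, 0, 0, -23/4, -7)
pivot(3,3)=-23/4: scale R3 → (0, 0, 0, 1, 28/23)
  clear (0,3): R0 −= (2)R3 → (1, 0, 0, 0, -76/69)
  clear (1,3): R1 −= (-19/4)R3 → (0, 1, 0, 0, 110/23)
  clear (2,3): R2 −= (9/4)R3 → (0, 0, 1, 0, -63/23)

pivot columns: 0, 1, 2, 3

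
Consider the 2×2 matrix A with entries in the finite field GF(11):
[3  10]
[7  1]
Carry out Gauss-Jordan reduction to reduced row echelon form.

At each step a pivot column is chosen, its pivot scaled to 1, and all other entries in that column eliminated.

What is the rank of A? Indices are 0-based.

[1] R0 /= 3  ⇒  (1, 7)
     R1 -= 7·R0  ⇒  (0, 7)
[2] R1 /= 7  ⇒  (0, 1)
     R0 -= 7·R1  ⇒  (1, 0)

rank = 2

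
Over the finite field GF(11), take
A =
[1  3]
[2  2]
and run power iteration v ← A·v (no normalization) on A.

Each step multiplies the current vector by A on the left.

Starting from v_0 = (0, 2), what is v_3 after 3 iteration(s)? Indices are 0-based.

v_3 = (1, 10)

v_0 = (0, 2).
v_1 = A·v_0 = (6, 4).
v_2 = A·v_1 = (7, 9).
v_3 = A·v_2 = (1, 10).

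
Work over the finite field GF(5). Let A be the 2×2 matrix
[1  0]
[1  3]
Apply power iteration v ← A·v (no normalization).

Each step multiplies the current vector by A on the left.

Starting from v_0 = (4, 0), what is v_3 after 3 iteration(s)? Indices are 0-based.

v_0 = (4, 0).
v_1 = A·v_0 = (4, 4).
v_2 = A·v_1 = (4, 1).
v_3 = A·v_2 = (4, 2).

v_3 = (4, 2)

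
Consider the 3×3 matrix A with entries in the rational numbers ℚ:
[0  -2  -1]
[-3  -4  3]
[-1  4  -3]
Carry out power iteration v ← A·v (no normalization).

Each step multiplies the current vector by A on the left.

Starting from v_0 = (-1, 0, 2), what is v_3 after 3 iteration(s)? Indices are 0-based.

v_3 = (37, 378, -326)

v_0 = (-1, 0, 2).
v_1 = A·v_0 = (-2, 9, -5).
v_2 = A·v_1 = (-13, -45, 53).
v_3 = A·v_2 = (37, 378, -326).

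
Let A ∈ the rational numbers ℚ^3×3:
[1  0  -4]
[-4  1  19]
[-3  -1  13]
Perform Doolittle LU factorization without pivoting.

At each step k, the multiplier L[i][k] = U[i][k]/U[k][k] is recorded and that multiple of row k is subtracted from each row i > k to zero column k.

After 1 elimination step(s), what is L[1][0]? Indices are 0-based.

Step 1: pivot at (0,0) is 1.
  row1 ← row1 − (-4)·row0  ⇒  L[1][0]=-4, U row1=(0, 1, 3)
  row2 ← row2 − (-3)·row0  ⇒  L[2][0]=-3, U row2=(0, -1, 1)

L[1][0] = -4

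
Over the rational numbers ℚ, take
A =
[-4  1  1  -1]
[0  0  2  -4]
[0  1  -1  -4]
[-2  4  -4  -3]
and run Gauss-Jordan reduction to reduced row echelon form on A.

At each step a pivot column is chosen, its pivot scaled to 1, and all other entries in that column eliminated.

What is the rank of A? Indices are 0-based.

step 1: normalize row 0 (÷-4) = (1, -1/4, -1/4, 1/4)
  row 3: subtract -2×row0 = (0, 7/2, -9/2, -5/2)
step 2: exchange rows 1,2
step 2: normalize row 1 (÷1) = (0, 1, -1, -4)
  row 0: subtract -1/4×row1 = (1, 0, -1/2, -3/4)
  row 3: subtract 7/2×row1 = (0, 0, -1, 23/2)
step 3: normalize row 2 (÷2) = (0, 0, 1, -2)
  row 0: subtract -1/2×row2 = (1, 0, 0, -7/4)
  row 1: subtract -1×row2 = (0, 1, 0, -6)
  row 3: subtract -1×row2 = (0, 0, 0, 19/2)
step 4: normalize row 3 (÷19/2) = (0, 0, 0, 1)
  row 0: subtract -7/4×row3 = (1, 0, 0, 0)
  row 1: subtract -6×row3 = (0, 1, 0, 0)
  row 2: subtract -2×row3 = (0, 0, 1, 0)

rank = 4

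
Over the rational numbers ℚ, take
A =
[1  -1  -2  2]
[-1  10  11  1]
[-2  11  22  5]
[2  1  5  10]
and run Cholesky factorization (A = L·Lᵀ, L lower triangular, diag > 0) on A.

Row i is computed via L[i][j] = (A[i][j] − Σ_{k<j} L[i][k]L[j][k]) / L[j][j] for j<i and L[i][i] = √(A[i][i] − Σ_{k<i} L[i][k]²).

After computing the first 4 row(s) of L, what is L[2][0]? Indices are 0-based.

Step 1: L[0][0] = √(1) = 1.
  L[1][0] = (-1) / L[0][0] = -1.
Step 2: L[1][1] = √(9) = 3.
  L[2][0] = (-2) / L[0][0] = -2.
  L[2][1] = (9) / L[1][1] = 3.
Step 3: L[2][2] = √(9) = 3.
  L[3][0] = (2) / L[0][0] = 2.
  L[3][1] = (3) / L[1][1] = 1.
  L[3][2] = (6) / L[2][2] = 2.
Step 4: L[3][3] = √(1) = 1.

L[2][0] = -2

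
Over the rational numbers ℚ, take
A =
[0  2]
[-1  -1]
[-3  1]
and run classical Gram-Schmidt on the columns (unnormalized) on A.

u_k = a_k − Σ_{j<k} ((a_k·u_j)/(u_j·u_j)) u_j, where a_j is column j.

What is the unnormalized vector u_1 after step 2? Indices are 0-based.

u_1 = (2, -6/5, 2/5)

Step 1: u_0 = a_0 = (0, -1, -3).
Step 2: u_1 = a_1 − (-1/5)·u_0 = (2, -6/5, 2/5).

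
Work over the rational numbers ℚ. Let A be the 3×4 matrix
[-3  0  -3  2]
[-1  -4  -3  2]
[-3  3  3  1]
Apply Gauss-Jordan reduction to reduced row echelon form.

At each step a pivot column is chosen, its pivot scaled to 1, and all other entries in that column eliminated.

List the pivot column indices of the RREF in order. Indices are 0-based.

pivot(0,0)=-3: scale R0 → (1, 0, 1, -2/3)
  clear (1,0): R1 −= (-1)R0 → (0, -4, -2, 4/3)
  clear (2,0): R2 −= (-3)R0 → (0, 3, 6, -1)
pivot(1,1)=-4: scale R1 → (0, 1, 1/2, -1/3)
  clear (2,1): R2 −= (3)R1 → (0, 0, 9/2, 0)
pivot(2,2)=9/2: scale R2 → (0, 0, 1, 0)
  clear (0,2): R0 −= (1)R2 → (1, 0, 0, -2/3)
  clear (1,2): R1 −= (1/2)R2 → (0, 1, 0, -1/3)

pivot columns: 0, 1, 2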